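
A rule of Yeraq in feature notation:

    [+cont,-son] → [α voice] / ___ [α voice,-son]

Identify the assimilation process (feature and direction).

The rule copies [voice] from the environment onto the target, so the assimilating feature is voicing.
Since the environment is written after the underscore, the trigger follows the target; the direction is regressive.

regressive voicing assimilation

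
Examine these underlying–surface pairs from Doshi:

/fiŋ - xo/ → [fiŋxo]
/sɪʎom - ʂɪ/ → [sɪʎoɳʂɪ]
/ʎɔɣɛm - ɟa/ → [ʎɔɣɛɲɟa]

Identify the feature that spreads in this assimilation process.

Underlying /m/ is realised as [ɳ] next to /ʂ/; /ʂ/ itself does not change.
/m/ is bilabial while /ʂ/ is retroflex; the output [ɳ] is retroflex, matching the trigger — so the feature that spreads is place.
The other alternating form patterns the same way: /m/ → [ɲ] before /ɟ/ (bilabial → palatal, matching palatal) — only place changes, and always toward the following segment.
Nothing changes in [fiŋxo]: there the adjacent consonants already agree in place (/ŋ/ and /x/ are both velar), so this form is consistent with the same rule.

place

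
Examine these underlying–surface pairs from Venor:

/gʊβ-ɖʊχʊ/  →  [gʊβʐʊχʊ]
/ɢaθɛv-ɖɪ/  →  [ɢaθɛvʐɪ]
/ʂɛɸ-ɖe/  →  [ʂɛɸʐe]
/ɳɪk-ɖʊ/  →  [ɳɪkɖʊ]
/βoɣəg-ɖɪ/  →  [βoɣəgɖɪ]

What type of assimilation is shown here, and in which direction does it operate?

progressive manner assimilation

The segment that alternates is /ɖ/, which surfaces as [ʐ] when adjacent to /β/.
/ɖ/ is a stop while /β/ is a fricative; the output [ʐ] is a fricative, matching the trigger — so the feature that spreads is manner.
Place and voice are unchanged, so the assimilation is partial, not total.
The other alternating forms pattern the same way: /ɖ/ → [ʐ] after /v/ (stop → fricative, matching a fricative); /ɖ/ → [ʐ] after /ɸ/ (stop → fricative, matching a fricative) — only manner changes, and always toward the preceding segment.
No alternation appears in [ɳɪkɖʊ], [βoɣəgɖɪ]: there the adjacent consonants already agree in manner (/ɖ/ and /k/ are both stops; /ɖ/ and /g/ are both stops), so these forms are consistent with the same rule.
Since the segment that changes follows the conditioning segment, the assimilation is progressive.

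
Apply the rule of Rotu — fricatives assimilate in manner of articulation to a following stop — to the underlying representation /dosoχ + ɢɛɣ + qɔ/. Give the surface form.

[dosoqɢɛgqɔ]

/χ/ is a voiceless uvular fricative. The following trigger /ɢ/ is a stop, so /χ/ must become a stop as well.
Changing only its manner to stop gives [q] — the voiceless uvular stop.
At the second juncture, /ɣ/ likewise becomes [g] adjacent to /q/.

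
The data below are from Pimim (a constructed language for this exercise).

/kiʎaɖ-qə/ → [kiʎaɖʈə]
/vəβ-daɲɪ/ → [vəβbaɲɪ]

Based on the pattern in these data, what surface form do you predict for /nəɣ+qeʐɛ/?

The data show progressive place assimilation: /q/ → [ʈ] after /ɖ/; /d/ → [b] after /β/. In each pair only place changes, matching the preceding consonant, while manner and voice stay constant.
The rule targets /q/ (voiceless uvular stop), which sits after the trigger /ɣ/ (velar).
The voiceless velar stop is [k], so /q/ → [k].

[nəɣkeʐɛ]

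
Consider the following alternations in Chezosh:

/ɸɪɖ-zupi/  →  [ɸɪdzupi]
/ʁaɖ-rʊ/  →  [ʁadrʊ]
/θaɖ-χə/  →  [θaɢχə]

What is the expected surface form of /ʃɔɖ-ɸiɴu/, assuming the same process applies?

[ʃɔbɸiɴu]

The data show regressive place assimilation: /ɖ/ → [d] before /z/; /ɖ/ → [d] before /r/; /ɖ/ → [ɢ] before /χ/. In each pair only place changes, matching the following consonant, while manner and voice stay constant.
The rule targets /ɖ/ (voiced retroflex stop), which sits before the trigger /ɸ/ (bilabial).
The voiced bilabial stop is [b], so /ɖ/ → [b].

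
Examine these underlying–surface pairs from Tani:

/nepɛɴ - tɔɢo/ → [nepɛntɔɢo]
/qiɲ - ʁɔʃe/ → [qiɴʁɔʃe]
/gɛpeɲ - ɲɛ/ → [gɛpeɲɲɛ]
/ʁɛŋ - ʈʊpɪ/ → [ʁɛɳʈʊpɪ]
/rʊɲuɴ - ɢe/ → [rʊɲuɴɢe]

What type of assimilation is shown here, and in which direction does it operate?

Comparing underlying and surface forms, /ɴ/ → [n] is the alternation; the neighbouring /t/ is constant.
The change uvular → alveolar matches the place of the following /t/, identifying this as place assimilation.
Manner and voice are unchanged, so the assimilation is partial, not total.
The other alternating forms pattern the same way: /ɲ/ → [ɴ] before /ʁ/ (palatal → uvular, matching uvular); /ŋ/ → [ɳ] before /ʈ/ (velar → retroflex, matching retroflex) — only place changes, and always toward the following segment.
Nothing changes in [gɛpeɲɲɛ], [rʊɲuɴɢe]: there the adjacent consonants already agree in place (/ɲ/ and /ɲ/ are both palatal; /ɴ/ and /ɢ/ are both uvular), so these forms are consistent with the same rule.
Since the segment that changes precedes the conditioning segment, the assimilation is regressive.

regressive place assimilation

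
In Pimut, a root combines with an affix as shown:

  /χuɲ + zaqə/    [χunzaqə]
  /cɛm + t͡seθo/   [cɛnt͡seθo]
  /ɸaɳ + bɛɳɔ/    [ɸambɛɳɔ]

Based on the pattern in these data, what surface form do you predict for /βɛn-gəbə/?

The data show regressive place assimilation: /ɲ/ → [n] before /z/; /m/ → [n] before /t͡s/; /ɳ/ → [m] before /b/. In each pair only place changes, matching the following consonant, while manner and voice stay constant.
/n/ is a voiced alveolar nasal. The following trigger /g/ is velar, so /n/ must become velar as well.
Changing only its place to velar gives [ŋ] — the voiced velar nasal.

[βɛŋgəbə]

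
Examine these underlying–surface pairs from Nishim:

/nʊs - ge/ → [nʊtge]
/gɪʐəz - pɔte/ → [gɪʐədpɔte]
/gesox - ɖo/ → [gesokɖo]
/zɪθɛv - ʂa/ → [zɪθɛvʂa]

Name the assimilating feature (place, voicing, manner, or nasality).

manner

Comparing underlying and surface forms, /s/ → [t] is the alternation; the neighbouring /g/ is constant.
The change fricative → stop matches the manner of the following /g/, identifying this as manner assimilation.
The same holds elsewhere in the data: /z/ → [d] before /p/ (fricative → stop, matching a stop); /x/ → [k] before /ɖ/ (fricative → stop, matching a stop) — only manner changes, and always toward the following segment.
Nothing changes in [zɪθɛvʂa]: there the adjacent consonants already agree in manner (/v/ and /ʂ/ are both fricatives), so this form is consistent with the same rule.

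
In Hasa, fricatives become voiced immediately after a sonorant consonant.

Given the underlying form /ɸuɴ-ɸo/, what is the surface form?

[ɸuɴβo]

/ɸ/ is a voiceless bilabial fricative. The preceding trigger /ɴ/ is voiced, so /ɸ/ must become voiced as well.
A voiced bilabial fricative is [β], so the surface segment is [β].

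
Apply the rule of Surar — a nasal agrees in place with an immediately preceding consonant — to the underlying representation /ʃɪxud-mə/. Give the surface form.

[ʃɪxudnə]

/m/ is a voiced bilabial nasal. The preceding trigger /d/ is alveolar, so /m/ must become alveolar as well.
A voiced alveolar nasal is [n], so the surface segment is [n].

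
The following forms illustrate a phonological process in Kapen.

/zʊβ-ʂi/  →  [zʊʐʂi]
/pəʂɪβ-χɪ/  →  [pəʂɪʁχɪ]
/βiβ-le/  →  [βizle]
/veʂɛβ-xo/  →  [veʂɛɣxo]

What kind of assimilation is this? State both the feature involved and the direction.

regressive place assimilation

Underlying /β/ is realised as [ʐ] next to /ʂ/; /ʂ/ itself does not change.
The change bilabial → retroflex matches the place of the following /ʂ/, identifying this as place assimilation.
Manner and voice are unchanged, so the assimilation is partial, not total.
Checking the remaining alternations: /β/ → [ʁ] before /χ/ (bilabial → uvular, matching uvular); /β/ → [z] before /l/ (bilabial → alveolar, matching alveolar); /β/ → [ɣ] before /x/ (bilabial → velar, matching velar) — only place changes, and always toward the following segment.
The trigger is the following segment, so the direction is regressive (anticipatory).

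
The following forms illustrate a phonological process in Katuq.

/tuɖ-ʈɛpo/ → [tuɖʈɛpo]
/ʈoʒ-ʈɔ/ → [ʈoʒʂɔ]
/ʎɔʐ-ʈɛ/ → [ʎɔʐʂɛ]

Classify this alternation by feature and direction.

progressive manner assimilation

Comparing underlying and surface forms, /ʈ/ → [ʂ] is the alternation; the neighbouring /ʒ/ is constant.
The change stop → fricative matches the manner of the preceding /ʒ/, identifying this as manner assimilation.
Place and voice are unchanged, so the assimilation is partial, not total.
The same holds elsewhere in the data: /ʈ/ → [ʂ] after /ʐ/ (stop → fricative, matching a fricative) — only manner changes, and always toward the preceding segment.
Nothing changes in [tuɖʈɛpo]: there the adjacent consonants already agree in manner (/ʈ/ and /ɖ/ are both stops), so this form is consistent with the same rule.
The trigger is the preceding segment, so the direction is progressive (perseverative).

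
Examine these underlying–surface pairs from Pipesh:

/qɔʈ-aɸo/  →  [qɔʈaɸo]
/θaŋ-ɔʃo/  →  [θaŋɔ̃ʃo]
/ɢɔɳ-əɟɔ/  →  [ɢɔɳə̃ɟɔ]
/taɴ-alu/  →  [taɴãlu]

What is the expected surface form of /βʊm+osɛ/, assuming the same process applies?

The data show progressive nasality assimilation (vowel nasalisation): /ɔ/ → [ɔ̃] after /ŋ/; /ə/ → [ə̃] after /ɳ/; /a/ → [ã] after /ɴ/ — a vowel is nasalised by an immediately preceding nasal consonant.
No change occurs in [qɔʈaɸo] because the vowel at the boundary is adjacent to an oral consonant, not a nasal (/a/ next to /ʈ/).
/o/ sits next to the nasal /m/ and is therefore nasalised to [õ].

[βʊmõsɛ]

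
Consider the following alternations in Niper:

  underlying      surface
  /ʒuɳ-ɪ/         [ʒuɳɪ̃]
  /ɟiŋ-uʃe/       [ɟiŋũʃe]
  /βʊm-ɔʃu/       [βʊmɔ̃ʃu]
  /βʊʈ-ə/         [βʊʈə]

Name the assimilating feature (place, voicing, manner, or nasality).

nasality

The vowel /ɪ/ surfaces as nasalised [ɪ̃] next to the preceding nasal /ɳ/ — it has acquired the [+nasal] feature of its neighbour.
Likewise in the remaining data: /u/ → [ũ] after /ŋ/; /ɔ/ → [ɔ̃] after /m/ — each time a vowel is nasalised next to a preceding nasal.
No change occurs in [βʊʈə] because the vowel at the boundary is adjacent to an oral consonant, not a nasal (/ə/ next to /ʈ/).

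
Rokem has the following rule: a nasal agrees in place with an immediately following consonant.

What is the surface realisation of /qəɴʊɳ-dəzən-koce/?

[qəɴʊndəzəŋkoce]

/ɳ/ is a voiced retroflex nasal. The following trigger /d/ is alveolar, so /ɳ/ must become alveolar as well.
The voiced alveolar nasal is [n], so /ɳ/ → [n].
The same rule applies at the second boundary: /n/ → [ŋ] next to /k/.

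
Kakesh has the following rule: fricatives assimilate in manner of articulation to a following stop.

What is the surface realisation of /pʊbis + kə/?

[pʊbitkə]

The rule targets /s/ (voiceless alveolar fricative), which sits before the trigger /k/ (stop).
A voiceless alveolar stop is [t], so the surface segment is [t].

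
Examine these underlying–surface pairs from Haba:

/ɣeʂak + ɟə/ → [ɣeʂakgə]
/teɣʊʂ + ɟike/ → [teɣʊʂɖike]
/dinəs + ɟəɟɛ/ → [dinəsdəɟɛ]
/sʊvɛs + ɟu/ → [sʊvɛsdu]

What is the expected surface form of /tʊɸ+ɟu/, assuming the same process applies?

The data show progressive place assimilation: /ɟ/ → [g] after /k/; /ɟ/ → [ɖ] after /ʂ/; /ɟ/ → [d] after /s/. In each pair only place changes, matching the preceding consonant, while manner and voice stay constant.
/ɟ/ is a voiced palatal stop. The preceding trigger /ɸ/ is bilabial, so /ɟ/ must become bilabial as well.
A voiced bilabial stop is [b], so the surface segment is [b].

[tʊɸbu]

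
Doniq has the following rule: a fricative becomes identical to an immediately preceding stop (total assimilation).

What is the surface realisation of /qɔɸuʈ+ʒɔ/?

/ʒ/ is the segment targeted by the rule; it sits immediately after /ʈ/, so it assimilates completely and surfaces as [ʈ].

[qɔɸuʈʈɔ]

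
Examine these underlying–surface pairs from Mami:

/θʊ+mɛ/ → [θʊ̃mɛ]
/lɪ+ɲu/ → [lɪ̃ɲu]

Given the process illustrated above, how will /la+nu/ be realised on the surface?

[lãnu]

The data show regressive nasality assimilation (vowel nasalisation): /ʊ/ → [ʊ̃] before /m/; /ɪ/ → [ɪ̃] before /ɲ/ — a vowel is nasalised by an immediately following nasal consonant.
The vowel /a/ is adjacent to the following nasal /n/, so it acquires [+nasal] and surfaces as [ã].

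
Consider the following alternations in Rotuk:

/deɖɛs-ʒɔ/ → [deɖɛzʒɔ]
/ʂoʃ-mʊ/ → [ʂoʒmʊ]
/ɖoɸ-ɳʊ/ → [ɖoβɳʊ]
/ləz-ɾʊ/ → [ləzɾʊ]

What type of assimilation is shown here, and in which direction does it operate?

regressive voicing assimilation

Comparing underlying and surface forms, /s/ → [z] is the alternation; the neighbouring /ʒ/ is constant.
The change voiceless → voiced matches the voicing of the following /ʒ/, identifying this as voicing assimilation.
Place and manner are unchanged, so the assimilation is partial, not total.
The other alternating forms pattern the same way: /ʃ/ → [ʒ] before /m/ (voiceless → voiced, matching voiced); /ɸ/ → [β] before /ɳ/ (voiceless → voiced, matching voiced) — only voicing changes, and always toward the following segment.
No alternation appears in [ləzɾʊ]: there the adjacent consonants already agree in voicing (/z/ and /ɾ/ are both voiced), so this form is consistent with the same rule.
Since the segment that changes precedes the conditioning segment, the assimilation is regressive.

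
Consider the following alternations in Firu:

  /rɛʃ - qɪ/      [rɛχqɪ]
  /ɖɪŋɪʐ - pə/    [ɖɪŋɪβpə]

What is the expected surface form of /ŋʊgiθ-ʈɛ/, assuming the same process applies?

The data show regressive place assimilation: /ʃ/ → [χ] before /q/; /ʐ/ → [β] before /p/. In each pair only place changes, matching the following consonant, while manner and voice stay constant.
/θ/ is a voiceless dental fricative. The following trigger /ʈ/ is retroflex, so /θ/ must become retroflex as well.
A voiceless retroflex fricative is [ʂ], so the surface segment is [ʂ].

[ŋʊgiʂʈɛ]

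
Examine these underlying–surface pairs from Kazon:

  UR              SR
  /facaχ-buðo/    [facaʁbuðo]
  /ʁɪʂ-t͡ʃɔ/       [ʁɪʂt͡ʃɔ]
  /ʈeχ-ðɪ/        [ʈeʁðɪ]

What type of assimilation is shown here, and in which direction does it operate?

The segment that alternates is /χ/, which surfaces as [ʁ] when adjacent to /b/.
/χ/ is voiceless while /b/ is voiced; the output [ʁ] is voiced, matching the trigger — so the feature that spreads is voicing.
Place and manner are unchanged, so the assimilation is partial, not total.
The same holds elsewhere in the data: /χ/ → [ʁ] before /ð/ (voiceless → voiced, matching voiced) — only voicing changes, and always toward the following segment.
Nothing changes in [ʁɪʂt͡ʃɔ]: there the adjacent consonants already agree in voicing (/ʂ/ and /t͡ʃ/ are both voiceless), so this form is consistent with the same rule.
The trigger is the following segment, so the direction is regressive (anticipatory).

regressive voicing assimilation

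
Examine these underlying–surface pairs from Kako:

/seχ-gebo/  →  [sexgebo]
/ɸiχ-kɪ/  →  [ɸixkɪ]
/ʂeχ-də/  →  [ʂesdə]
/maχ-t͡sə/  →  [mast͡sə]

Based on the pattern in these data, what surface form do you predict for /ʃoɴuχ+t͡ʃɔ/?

[ʃoɴuʃt͡ʃɔ]

The data show regressive place assimilation: /χ/ → [x] before /g/; /χ/ → [x] before /k/; /χ/ → [s] before /d/; /χ/ → [s] before /t͡s/. In each pair only place changes, matching the following consonant, while manner and voice stay constant.
The rule targets /χ/ (voiceless uvular fricative), which sits before the trigger /t͡ʃ/ (postalveolar).
A voiceless postalveolar fricative is [ʃ], so the surface segment is [ʃ].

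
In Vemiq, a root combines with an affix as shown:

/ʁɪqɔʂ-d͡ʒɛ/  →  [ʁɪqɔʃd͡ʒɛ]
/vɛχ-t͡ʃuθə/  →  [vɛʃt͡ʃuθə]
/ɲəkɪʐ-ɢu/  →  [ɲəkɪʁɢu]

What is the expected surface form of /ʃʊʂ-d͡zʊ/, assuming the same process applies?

[ʃʊsd͡zʊ]

The data show regressive place assimilation: /ʂ/ → [ʃ] before /d͡ʒ/; /χ/ → [ʃ] before /t͡ʃ/; /ʐ/ → [ʁ] before /ɢ/. In each pair only place changes, matching the following consonant, while manner and voice stay constant.
/ʂ/ is a voiceless retroflex fricative. The following trigger /d͡z/ is alveolar, so /ʂ/ must become alveolar as well.
The voiceless alveolar fricative is [s], so /ʂ/ → [s].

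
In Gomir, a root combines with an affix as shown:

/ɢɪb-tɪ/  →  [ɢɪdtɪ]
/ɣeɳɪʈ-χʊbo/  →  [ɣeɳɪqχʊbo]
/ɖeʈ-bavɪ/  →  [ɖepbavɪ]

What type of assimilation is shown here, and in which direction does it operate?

regressive place assimilation

The segment that alternates is /b/, which surfaces as [d] when adjacent to /t/.
/b/ is bilabial while /t/ is alveolar; the output [d] is alveolar, matching the trigger — so the feature that spreads is place.
Manner and voice are unchanged, so the assimilation is partial, not total.
Checking the remaining alternations: /ʈ/ → [q] before /χ/ (retroflex → uvular, matching uvular); /ʈ/ → [p] before /b/ (retroflex → bilabial, matching bilabial) — only place changes, and always toward the following segment.
Since the segment that changes precedes the conditioning segment, the assimilation is regressive.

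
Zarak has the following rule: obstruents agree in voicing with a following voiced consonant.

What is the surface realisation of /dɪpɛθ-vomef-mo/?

[dɪpɛðvomevmo]

/θ/ is a voiceless dental fricative. The following trigger /v/ is voiced, so /θ/ must become voiced as well.
A voiced dental fricative is [ð], so the surface segment is [ð].
At the second juncture, /f/ likewise becomes [v] adjacent to /m/.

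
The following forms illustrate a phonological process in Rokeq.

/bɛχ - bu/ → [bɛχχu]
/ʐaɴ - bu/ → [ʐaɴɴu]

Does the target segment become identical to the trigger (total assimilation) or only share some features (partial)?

Comparing underlying and surface forms, /b/ → [χ] is the alternation; the neighbouring /χ/ is constant.
The output [χ] is identical to the trigger /χ/ — every feature (place, manner, voicing) has been copied — so this is total assimilation.
The other form behaves the same way: /b/ → [ɴ] after /ɴ/ — in each case the output is a copy of the preceding consonant.

total assimilation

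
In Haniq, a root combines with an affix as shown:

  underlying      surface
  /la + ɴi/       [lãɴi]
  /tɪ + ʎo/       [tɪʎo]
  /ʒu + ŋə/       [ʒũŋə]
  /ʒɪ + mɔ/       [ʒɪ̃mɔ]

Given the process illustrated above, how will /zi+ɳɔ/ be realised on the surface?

The data show regressive nasality assimilation (vowel nasalisation): /a/ → [ã] before /ɴ/; /u/ → [ũ] before /ŋ/; /ɪ/ → [ɪ̃] before /m/ — a vowel is nasalised by an immediately following nasal consonant.
No change occurs in [tɪʎo] because the vowel at the boundary is adjacent to an oral consonant, not a nasal (/ɪ/ next to /ʎ/).
The vowel /i/ is adjacent to the following nasal /ɳ/, so it acquires [+nasal] and surfaces as [ĩ].

[zĩɳɔ]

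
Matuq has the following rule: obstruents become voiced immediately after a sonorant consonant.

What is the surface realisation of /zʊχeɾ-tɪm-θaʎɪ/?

[zʊχeɾdɪmðaʎɪ]

The rule targets /t/ (voiceless alveolar stop), which sits after the trigger /ɾ/ (voiced).
The voiced alveolar stop is [d], so /t/ → [d].
The same rule applies at the second boundary: /θ/ → [ð] next to /m/.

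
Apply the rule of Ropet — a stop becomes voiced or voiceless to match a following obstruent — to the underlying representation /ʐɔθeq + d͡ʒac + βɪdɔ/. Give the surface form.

[ʐɔθeɢd͡ʒaɟβɪdɔ]

The rule targets /q/ (voiceless uvular stop), which sits before the trigger /d͡ʒ/ (voiced).
The voiced uvular stop is [ɢ], so /q/ → [ɢ].
At the second juncture, /c/ likewise becomes [ɟ] adjacent to /β/.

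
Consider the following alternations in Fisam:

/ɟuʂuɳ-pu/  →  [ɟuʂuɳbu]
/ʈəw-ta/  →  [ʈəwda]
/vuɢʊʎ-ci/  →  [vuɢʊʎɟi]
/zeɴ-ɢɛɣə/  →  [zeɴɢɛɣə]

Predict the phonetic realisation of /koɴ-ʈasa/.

The data show progressive voicing assimilation: /p/ → [b] after /ɳ/; /t/ → [d] after /w/; /c/ → [ɟ] after /ʎ/. In each pair only voicing changes, matching the preceding consonant, while place and manner stay constant.
Nothing changes in [zeɴɢɛɣə]: there the adjacent consonants already agree in voicing (/ɢ/ and /ɴ/ are both voiced), so this form is consistent with the same rule.
/ʈ/ is a voiceless retroflex stop. The preceding trigger /ɴ/ is voiced, so /ʈ/ must become voiced as well.
Changing only its voicing to voiced gives [ɖ] — the voiced retroflex stop.

[koɴɖasa]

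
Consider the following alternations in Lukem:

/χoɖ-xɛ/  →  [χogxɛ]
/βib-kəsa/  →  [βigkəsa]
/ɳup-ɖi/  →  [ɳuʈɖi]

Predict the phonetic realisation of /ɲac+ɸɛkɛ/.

The data show regressive place assimilation: /ɖ/ → [g] before /x/; /b/ → [g] before /k/; /p/ → [ʈ] before /ɖ/. In each pair only place changes, matching the following consonant, while manner and voice stay constant.
The rule targets /c/ (voiceless palatal stop), which sits before the trigger /ɸ/ (bilabial).
The voiceless bilabial stop is [p], so /c/ → [p].

[ɲapɸɛkɛ]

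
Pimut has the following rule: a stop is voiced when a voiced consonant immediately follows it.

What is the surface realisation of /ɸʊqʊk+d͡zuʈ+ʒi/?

/k/ is a voiceless velar stop. The following trigger /d͡z/ is voiced, so /k/ must become voiced as well.
A voiced velar stop is [g], so the surface segment is [g].
The same rule applies at the second boundary: /ʈ/ → [ɖ] next to /ʒ/.

[ɸʊqʊgd͡zuɖʒi]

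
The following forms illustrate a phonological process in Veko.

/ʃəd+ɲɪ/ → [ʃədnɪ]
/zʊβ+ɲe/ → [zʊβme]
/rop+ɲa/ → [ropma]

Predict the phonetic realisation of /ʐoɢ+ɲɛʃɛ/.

The data show progressive place assimilation: /ɲ/ → [n] after /d/; /ɲ/ → [m] after /β/; /ɲ/ → [m] after /p/. In each pair only place changes, matching the preceding consonant, while manner and voice stay constant.
/ɲ/ is a voiced palatal nasal. The preceding trigger /ɢ/ is uvular, so /ɲ/ must become uvular as well.
The voiced uvular nasal is [ɴ], so /ɲ/ → [ɴ].

[ʐoɢɴɛʃɛ]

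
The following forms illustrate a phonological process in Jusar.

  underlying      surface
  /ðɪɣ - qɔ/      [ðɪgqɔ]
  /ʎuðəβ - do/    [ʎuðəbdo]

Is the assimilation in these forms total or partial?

Comparing underlying and surface forms, /ɣ/ → [g] is the alternation; the neighbouring /q/ is constant.
/ɣ/ is a fricative while /q/ is a stop; the output [g] is a stop, matching the trigger — so the feature that spreads is manner.
Place and voice are unchanged, so the assimilation is partial, not total.
Checking the remaining alternation: /β/ → [b] before /d/ (fricative → stop, matching a stop) — only manner changes, and always toward the following segment.

partial assimilation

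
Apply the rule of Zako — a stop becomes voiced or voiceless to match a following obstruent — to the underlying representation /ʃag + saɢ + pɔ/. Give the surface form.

[ʃaksaqpɔ]

/g/ is a voiced velar stop. The following trigger /s/ is voiceless, so /g/ must become voiceless as well.
Changing only its voicing to voiceless gives [k] — the voiceless velar stop.
The same rule applies at the second boundary: /ɢ/ → [q] next to /p/.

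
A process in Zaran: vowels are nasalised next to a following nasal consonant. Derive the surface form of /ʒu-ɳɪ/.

/u/ sits next to the nasal /ɳ/ and is therefore nasalised to [ũ].

[ʒũɳɪ]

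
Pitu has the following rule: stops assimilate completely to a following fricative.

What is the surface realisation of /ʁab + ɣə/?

/b/ is the segment targeted by the rule; it sits immediately before /ɣ/, so it assimilates completely and surfaces as [ɣ].

[ʁaɣɣə]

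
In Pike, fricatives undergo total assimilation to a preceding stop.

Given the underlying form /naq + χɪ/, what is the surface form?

/χ/ is the segment targeted by the rule; it sits immediately after /q/, so it assimilates completely and surfaces as [q].

[naqqɪ]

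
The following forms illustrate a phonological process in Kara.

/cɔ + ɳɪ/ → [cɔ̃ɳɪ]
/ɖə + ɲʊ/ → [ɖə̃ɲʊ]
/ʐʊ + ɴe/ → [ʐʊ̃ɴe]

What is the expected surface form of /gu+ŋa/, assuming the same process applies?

The data show regressive nasality assimilation (vowel nasalisation): /ɔ/ → [ɔ̃] before /ɳ/; /ə/ → [ə̃] before /ɲ/; /ʊ/ → [ʊ̃] before /ɴ/ — a vowel is nasalised by an immediately following nasal consonant.
/u/ sits next to the nasal /ŋ/ and is therefore nasalised to [ũ].

[gũŋa]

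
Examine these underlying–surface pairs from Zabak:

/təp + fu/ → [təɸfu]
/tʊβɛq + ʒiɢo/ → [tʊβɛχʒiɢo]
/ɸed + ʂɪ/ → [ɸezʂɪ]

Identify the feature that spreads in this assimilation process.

Comparing underlying and surface forms, /p/ → [ɸ] is the alternation; the neighbouring /f/ is constant.
The change stop → fricative matches the manner of the following /f/, identifying this as manner assimilation.
The same holds elsewhere in the data: /q/ → [χ] before /ʒ/ (stop → fricative, matching a fricative); /d/ → [z] before /ʂ/ (stop → fricative, matching a fricative) — only manner changes, and always toward the following segment.

manner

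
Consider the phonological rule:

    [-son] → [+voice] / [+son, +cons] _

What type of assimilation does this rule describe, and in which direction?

progressive voicing assimilation

The target ([-son], obstruents) acquires [+voice] next to a sonorant consonant ([+son, +cons]) — it takes on the voicing of its neighbour, so the feature that spreads is voicing.
The conditioning segment sits to the left of the focus bar, meaning the trigger precedes the segment that changes — progressive assimilation.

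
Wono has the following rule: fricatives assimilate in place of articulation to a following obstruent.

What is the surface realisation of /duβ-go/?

[duɣgo]

The rule targets /β/ (voiced bilabial fricative), which sits before the trigger /g/ (velar).
A voiced velar fricative is [ɣ], so the surface segment is [ɣ].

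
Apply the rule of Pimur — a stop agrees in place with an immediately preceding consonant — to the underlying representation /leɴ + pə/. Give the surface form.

[leɴqə]

The rule targets /p/ (voiceless bilabial stop), which sits after the trigger /ɴ/ (uvular).
Changing only its place to uvular gives [q] — the voiceless uvular stop.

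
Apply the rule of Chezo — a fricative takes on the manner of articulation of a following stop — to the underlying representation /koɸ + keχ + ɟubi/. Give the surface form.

The rule targets /ɸ/ (voiceless bilabial fricative), which sits before the trigger /k/ (stop).
A voiceless bilabial stop is [p], so the surface segment is [p].
At the second juncture, /χ/ likewise becomes [q] adjacent to /ɟ/.

[kopkeqɟubi]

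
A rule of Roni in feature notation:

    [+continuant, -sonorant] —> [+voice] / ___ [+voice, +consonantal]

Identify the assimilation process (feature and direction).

The target ([+continuant, -sonorant], fricatives) acquires [+voice] next to a voiced consonant ([+voice, +consonantal]) — it takes on the voicing of its neighbour, so the feature that spreads is voicing.
Since the environment is written after the underscore, the trigger follows the target; the direction is regressive.

regressive voicing assimilation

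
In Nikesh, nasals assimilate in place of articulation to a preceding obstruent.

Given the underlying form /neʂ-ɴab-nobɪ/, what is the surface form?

/ɴ/ is a voiced uvular nasal. The preceding trigger /ʂ/ is retroflex, so /ɴ/ must become retroflex as well.
The voiced retroflex nasal is [ɳ], so /ɴ/ → [ɳ].
The same rule applies at the second boundary: /n/ → [m] next to /b/.

[neʂɳabmobɪ]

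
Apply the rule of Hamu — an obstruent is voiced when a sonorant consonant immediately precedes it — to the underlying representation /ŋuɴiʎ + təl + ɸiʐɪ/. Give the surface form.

[ŋuɴiʎdəlβiʐɪ]

/t/ is a voiceless alveolar stop. The preceding trigger /ʎ/ is voiced, so /t/ must become voiced as well.
The voiced alveolar stop is [d], so /t/ → [d].
At the second juncture, /ɸ/ likewise becomes [β] adjacent to /l/.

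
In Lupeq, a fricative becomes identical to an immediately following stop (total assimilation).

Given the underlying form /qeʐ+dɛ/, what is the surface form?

/ʐ/ is the segment targeted by the rule; it sits immediately before /d/, so it assimilates completely and surfaces as [d].

[qeddɛ]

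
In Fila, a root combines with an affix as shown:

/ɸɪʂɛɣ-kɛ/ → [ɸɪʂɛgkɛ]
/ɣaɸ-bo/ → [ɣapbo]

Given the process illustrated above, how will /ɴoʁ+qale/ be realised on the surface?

The data show regressive manner assimilation: /ɣ/ → [g] before /k/; /ɸ/ → [p] before /b/. In each pair only manner changes, matching the following consonant, while place and voice stay constant.
The rule targets /ʁ/ (voiced uvular fricative), which sits before the trigger /q/ (stop).
Changing only its manner to stop gives [ɢ] — the voiced uvular stop.

[ɴoɢqale]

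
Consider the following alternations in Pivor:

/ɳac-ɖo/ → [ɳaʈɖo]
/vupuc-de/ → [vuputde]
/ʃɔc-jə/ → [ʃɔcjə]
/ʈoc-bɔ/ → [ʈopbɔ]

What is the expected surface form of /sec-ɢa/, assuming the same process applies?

[seqɢa]

The data show regressive place assimilation: /c/ → [ʈ] before /ɖ/; /c/ → [t] before /d/; /c/ → [p] before /b/. In each pair only place changes, matching the following consonant, while manner and voice stay constant.
No alternation appears in [ʃɔcjə]: there the adjacent consonants already agree in place (/c/ and /j/ are both palatal), so this form is consistent with the same rule.
The rule targets /c/ (voiceless palatal stop), which sits before the trigger /ɢ/ (uvular).
The voiceless uvular stop is [q], so /c/ → [q].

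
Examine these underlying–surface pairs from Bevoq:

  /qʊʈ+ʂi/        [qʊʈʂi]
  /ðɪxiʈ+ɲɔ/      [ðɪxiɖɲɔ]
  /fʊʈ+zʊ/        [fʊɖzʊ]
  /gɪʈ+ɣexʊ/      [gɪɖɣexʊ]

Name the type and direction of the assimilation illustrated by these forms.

The segment that alternates is /ʈ/, which surfaces as [ɖ] when adjacent to /ɲ/.
The change voiceless → voiced matches the voicing of the following /ɲ/, identifying this as voicing assimilation.
Place and manner are unchanged, so the assimilation is partial, not total.
The same holds elsewhere in the data: /ʈ/ → [ɖ] before /z/ (voiceless → voiced, matching voiced); /ʈ/ → [ɖ] before /ɣ/ (voiceless → voiced, matching voiced) — only voicing changes, and always toward the following segment.
Nothing changes in [qʊʈʂi]: there the adjacent consonants already agree in voicing (/ʈ/ and /ʂ/ are both voiceless), so this form is consistent with the same rule.
The trigger is the following segment, so the direction is regressive (anticipatory).

regressive voicing assimilation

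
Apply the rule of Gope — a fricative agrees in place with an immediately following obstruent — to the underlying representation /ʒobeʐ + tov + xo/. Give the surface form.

The rule targets /ʐ/ (voiced retroflex fricative), which sits before the trigger /t/ (alveolar).
The voiced alveolar fricative is [z], so /ʐ/ → [z].
At the second juncture, /v/ likewise becomes [ɣ] adjacent to /x/.

[ʒobeztoɣxo]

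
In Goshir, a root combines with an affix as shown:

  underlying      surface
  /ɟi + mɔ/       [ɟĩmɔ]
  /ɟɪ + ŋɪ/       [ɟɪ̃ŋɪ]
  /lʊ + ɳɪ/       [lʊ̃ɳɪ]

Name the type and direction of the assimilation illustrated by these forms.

The vowel /i/ surfaces as nasalised [ĩ] next to the following nasal /m/ — it has acquired the [+nasal] feature of its neighbour.
The other forms show the same pattern: /ɪ/ → [ɪ̃] before /ŋ/; /ʊ/ → [ʊ̃] before /ɳ/ — each time a vowel is nasalised next to a following nasal.
Because the conditioning nasal is to the right of the vowel that changes, the process is regressive (anticipatory).

regressive nasality assimilation (vowel nasalisation)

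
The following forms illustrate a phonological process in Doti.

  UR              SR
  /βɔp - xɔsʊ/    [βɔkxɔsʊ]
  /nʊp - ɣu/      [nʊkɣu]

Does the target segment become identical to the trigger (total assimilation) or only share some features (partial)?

The segment that alternates is /p/, which surfaces as [k] when adjacent to /x/.
The change bilabial → velar matches the place of the following /x/, identifying this as place assimilation.
Manner and voice are unchanged, so the assimilation is partial, not total.
Checking the remaining alternation: /p/ → [k] before /ɣ/ (bilabial → velar, matching velar) — only place changes, and always toward the following segment.

partial assimilation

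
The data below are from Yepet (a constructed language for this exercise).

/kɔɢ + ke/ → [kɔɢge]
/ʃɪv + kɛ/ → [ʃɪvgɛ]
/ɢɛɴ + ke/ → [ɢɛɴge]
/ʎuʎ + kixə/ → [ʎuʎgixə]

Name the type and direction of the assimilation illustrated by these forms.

Comparing underlying and surface forms, /k/ → [g] is the alternation; the neighbouring /ɢ/ is constant.
/k/ is voiceless while /ɢ/ is voiced; the output [g] is voiced, matching the trigger — so the feature that spreads is voicing.
Place and manner are unchanged, so the assimilation is partial, not total.
Checking the remaining alternations: /k/ → [g] after /v/ (voiceless → voiced, matching voiced); /k/ → [g] after /ɴ/ (voiceless → voiced, matching voiced); /k/ → [g] after /ʎ/ (voiceless → voiced, matching voiced) — only voicing changes, and always toward the preceding segment.
The trigger is the preceding segment, so the direction is progressive (perseverative).

progressive voicing assimilation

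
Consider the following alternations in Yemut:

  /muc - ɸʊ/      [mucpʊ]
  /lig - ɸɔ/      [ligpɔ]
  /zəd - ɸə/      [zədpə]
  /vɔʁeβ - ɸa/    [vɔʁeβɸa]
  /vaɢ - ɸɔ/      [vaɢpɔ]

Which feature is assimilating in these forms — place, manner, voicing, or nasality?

manner

Comparing underlying and surface forms, /ɸ/ → [p] is the alternation; the neighbouring /c/ is constant.
The change fricative → stop matches the manner of the preceding /c/, identifying this as manner assimilation.
The same holds elsewhere in the data: /ɸ/ → [p] after /g/ (fricative → stop, matching a stop); /ɸ/ → [p] after /d/ (fricative → stop, matching a stop); /ɸ/ → [p] after /ɢ/ (fricative → stop, matching a stop) — only manner changes, and always toward the preceding segment.
No alternation appears in [vɔʁeβɸa]: there the adjacent consonants already agree in manner (/ɸ/ and /β/ are both fricatives), so this form is consistent with the same rule.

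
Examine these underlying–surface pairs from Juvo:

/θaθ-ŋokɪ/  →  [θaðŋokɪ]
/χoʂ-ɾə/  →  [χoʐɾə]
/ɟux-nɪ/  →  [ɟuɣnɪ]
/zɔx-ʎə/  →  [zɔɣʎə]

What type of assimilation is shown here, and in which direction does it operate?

regressive voicing assimilation

Comparing underlying and surface forms, /θ/ → [ð] is the alternation; the neighbouring /ŋ/ is constant.
The change voiceless → voiced matches the voicing of the following /ŋ/, identifying this as voicing assimilation.
Place and manner are unchanged, so the assimilation is partial, not total.
The other alternating forms pattern the same way: /ʂ/ → [ʐ] before /ɾ/ (voiceless → voiced, matching voiced); /x/ → [ɣ] before /n/ (voiceless → voiced, matching voiced); /x/ → [ɣ] before /ʎ/ (voiceless → voiced, matching voiced) — only voicing changes, and always toward the following segment.
The trigger is the following segment, so the direction is regressive (anticipatory).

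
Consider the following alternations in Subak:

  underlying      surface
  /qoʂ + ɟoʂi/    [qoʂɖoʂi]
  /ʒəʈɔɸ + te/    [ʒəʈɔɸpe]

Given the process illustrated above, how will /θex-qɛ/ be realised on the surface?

[θexkɛ]

The data show progressive place assimilation: /ɟ/ → [ɖ] after /ʂ/; /t/ → [p] after /ɸ/. In each pair only place changes, matching the preceding consonant, while manner and voice stay constant.
/q/ is a voiceless uvular stop. The preceding trigger /x/ is velar, so /q/ must become velar as well.
Changing only its place to velar gives [k] — the voiceless velar stop.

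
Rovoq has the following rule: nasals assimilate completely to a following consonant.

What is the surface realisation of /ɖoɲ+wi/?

[ɖowwi]

/ɲ/ is the segment targeted by the rule; it sits immediately before /w/, so it assimilates completely and surfaces as [w].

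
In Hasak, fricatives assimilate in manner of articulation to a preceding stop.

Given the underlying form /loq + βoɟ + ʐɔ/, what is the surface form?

[loqboɟɖɔ]

The rule targets /β/ (voiced bilabial fricative), which sits after the trigger /q/ (stop).
A voiced bilabial stop is [b], so the surface segment is [b].
At the second juncture, /ʐ/ likewise becomes [ɖ] adjacent to /ɟ/.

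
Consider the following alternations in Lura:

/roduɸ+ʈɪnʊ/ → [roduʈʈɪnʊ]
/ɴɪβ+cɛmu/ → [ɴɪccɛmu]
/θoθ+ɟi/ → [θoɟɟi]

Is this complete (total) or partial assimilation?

total assimilation

Comparing underlying and surface forms, /ɸ/ → [ʈ] is the alternation; the neighbouring /ʈ/ is constant.
The output [ʈ] is identical to the trigger /ʈ/ — every feature (place, manner, voicing) has been copied — so this is total assimilation.
The other forms behave the same way: /β/ → [c] before /c/; /θ/ → [ɟ] before /ɟ/ — in each case the output is a copy of the following consonant.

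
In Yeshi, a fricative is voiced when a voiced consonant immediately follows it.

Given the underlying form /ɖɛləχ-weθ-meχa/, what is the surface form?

/χ/ is a voiceless uvular fricative. The following trigger /w/ is voiced, so /χ/ must become voiced as well.
The voiced uvular fricative is [ʁ], so /χ/ → [ʁ].
At the second juncture, /θ/ likewise becomes [ð] adjacent to /m/.

[ɖɛləʁweðmeχa]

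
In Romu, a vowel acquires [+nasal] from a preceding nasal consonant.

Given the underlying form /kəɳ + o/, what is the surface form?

[kəɳõ]

The vowel /o/ is adjacent to the preceding nasal /ɳ/, so it acquires [+nasal] and surfaces as [õ].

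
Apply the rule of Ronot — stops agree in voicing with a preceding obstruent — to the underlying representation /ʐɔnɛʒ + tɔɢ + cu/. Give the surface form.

[ʐɔnɛʒdɔɢɟu]

/t/ is a voiceless alveolar stop. The preceding trigger /ʒ/ is voiced, so /t/ must become voiced as well.
Changing only its voicing to voiced gives [d] — the voiced alveolar stop.
The same rule applies at the second boundary: /c/ → [ɟ] next to /ɢ/.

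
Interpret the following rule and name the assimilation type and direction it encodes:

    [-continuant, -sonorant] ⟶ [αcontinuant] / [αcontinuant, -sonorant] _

progressive manner assimilation

The rule copies [continuant] (continuancy) from the environment onto the target stops; since [±continuant] encodes the stop/fricative manner contrast, the assimilating dimension is manner.
The conditioning segment sits to the left of the focus bar, meaning the trigger precedes the segment that changes — progressive assimilation.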